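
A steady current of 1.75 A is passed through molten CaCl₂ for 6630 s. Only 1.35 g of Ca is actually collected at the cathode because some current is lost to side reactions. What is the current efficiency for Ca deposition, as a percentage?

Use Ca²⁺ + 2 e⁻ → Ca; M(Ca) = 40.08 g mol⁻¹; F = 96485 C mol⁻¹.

56.0 %

Q = I·t = 1.750 × 6630.0 = 11600 C; n(e⁻) = 11600/96485 = 0.1203 mol.
Theoretical n(Ca) = n(e⁻)/2 = 0.06013 mol, i.e. m_theo = 0.06013 × 40.08 = 2.410 g.
Efficiency = m_actual / m_theo = 1.35 / 2.410 = 56.0 %.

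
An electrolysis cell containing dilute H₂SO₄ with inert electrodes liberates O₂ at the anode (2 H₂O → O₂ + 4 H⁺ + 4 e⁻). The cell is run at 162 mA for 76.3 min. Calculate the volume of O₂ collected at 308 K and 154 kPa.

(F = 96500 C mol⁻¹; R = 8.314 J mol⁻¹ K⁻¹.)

Q = I·t = 0.1620 A × 4578.0 s = 741.6 C.
n(e⁻) = Q/F = 741.6 / 96500 = 0.007685 mol.
4 electrons are transferred per O₂ molecule, so n(O₂) = 0.007685 / 4 = 0.001921 mol.
V = nRT/P = (0.001921 × 8.314 × 308) / (154 × 10³ Pa) = 3.19 × 10⁻⁵ m³ = 0.0319 L.

0.0319 L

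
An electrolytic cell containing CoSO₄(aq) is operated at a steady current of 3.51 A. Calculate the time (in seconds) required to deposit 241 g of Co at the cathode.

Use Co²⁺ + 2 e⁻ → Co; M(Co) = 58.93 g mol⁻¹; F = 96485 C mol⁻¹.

n(Co) = m/M = 241 / 58.93 = 4.090 mol.
Each Co atom requires 2 electrons, so n(e⁻) = 2 × 4.090 = 8.179 mol.
Q = n(e⁻)·F = 8.179 × 96485 = 789200 C.
t = Q/I = 789200 / 3.510 A = 224800 s.

2.25 × 10⁵ s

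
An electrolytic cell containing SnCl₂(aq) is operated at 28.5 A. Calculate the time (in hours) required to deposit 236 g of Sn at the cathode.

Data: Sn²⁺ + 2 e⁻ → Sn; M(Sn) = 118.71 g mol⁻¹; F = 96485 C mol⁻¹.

3.74 h

n(Sn) = m/M = 236 / 118.71 = 1.988 mol.
Each Sn atom requires 2 electrons, so n(e⁻) = 2 × 1.988 = 3.976 mol.
Q = n(e⁻)·F = 3.976 × 96485 = 383600 C.
t = Q/I = 383600 / 28.50 A = 13460 s = 3.74 h.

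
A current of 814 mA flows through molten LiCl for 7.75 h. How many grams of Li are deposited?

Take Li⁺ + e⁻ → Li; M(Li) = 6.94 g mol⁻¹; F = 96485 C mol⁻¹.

Q = I·t = 0.8140 A × 27900 s = 22710 C.
n(e⁻) = Q/F = 22710 / 96485 = 0.2354 mol.
Li⁺ + e⁻ → Li, so n(Li) = n(e⁻)/1 = 0.2354 mol.
m = n·M = 0.2354 × 6.94 = 1.63 g.

1.63 g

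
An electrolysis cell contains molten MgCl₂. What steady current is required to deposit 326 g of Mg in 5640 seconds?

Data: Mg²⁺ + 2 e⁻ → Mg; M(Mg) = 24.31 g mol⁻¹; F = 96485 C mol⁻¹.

459 A

n(Mg) = 326 / 24.31 = 13.41 mol.
n(e⁻) = 2 × 13.41 = 26.82 mol.
Q = n(e⁻)·F = 26.82 × 96485 = 2588000 C.
I = Q/t = 2588000 / 5640.0 s = 459 A.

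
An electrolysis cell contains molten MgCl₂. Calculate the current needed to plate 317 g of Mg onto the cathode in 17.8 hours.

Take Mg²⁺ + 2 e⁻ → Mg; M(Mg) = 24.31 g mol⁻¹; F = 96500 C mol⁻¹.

n(Mg) = 317 / 24.31 = 13.04 mol.
n(e⁻) = 2 × 13.04 = 26.08 mol.
Q = n(e⁻)·F = 26.08 × 96500 = 2517000 C.
I = Q/t = 2517000 / 64080 s = 39.3 A.

39.3 A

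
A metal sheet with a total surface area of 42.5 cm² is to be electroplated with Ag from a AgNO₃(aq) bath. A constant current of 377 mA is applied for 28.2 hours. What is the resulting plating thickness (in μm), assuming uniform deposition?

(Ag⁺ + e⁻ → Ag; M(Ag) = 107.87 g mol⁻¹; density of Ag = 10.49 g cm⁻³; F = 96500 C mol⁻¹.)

Q = I·t = 0.3770 × 101520 = 38270 C; n(e⁻) = 0.3966 mol.
n(Ag) = n(e⁻)/1 = 0.3966 mol, so m = 0.3966 × 107.87 = 42.78 g.
Volume = m/ρ = 42.78 / 10.49 = 4.078 cm³.
Thickness = V/A = 4.078 / 42.5 = 0.0960 cm = 960 μm.

960 μm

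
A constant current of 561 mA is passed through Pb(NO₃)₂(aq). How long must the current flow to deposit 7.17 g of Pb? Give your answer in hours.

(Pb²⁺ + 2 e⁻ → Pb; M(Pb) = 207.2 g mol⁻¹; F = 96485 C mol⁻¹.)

3.31 h

n(Pb) = m/M = 7.17 / 207.2 = 0.03460 mol.
Each Pb atom requires 2 electrons, so n(e⁻) = 2 × 0.03460 = 0.06921 mol.
Q = n(e⁻)·F = 0.06921 × 96485 = 6678 C.
t = Q/I = 6678 / 0.5610 A = 11900 s = 3.31 h.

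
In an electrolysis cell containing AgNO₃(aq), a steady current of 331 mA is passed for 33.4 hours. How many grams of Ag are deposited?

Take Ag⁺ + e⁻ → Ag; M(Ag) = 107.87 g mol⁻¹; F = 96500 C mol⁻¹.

Q = I·t = 0.3310 A × 120240 s = 39800 C.
n(e⁻) = Q/F = 39800 / 96500 = 0.4124 mol.
Ag⁺ + e⁻ → Ag, so n(Ag) = n(e⁻)/1 = 0.4124 mol.
m = n·M = 0.4124 × 107.87 = 44.5 g.

44.5 g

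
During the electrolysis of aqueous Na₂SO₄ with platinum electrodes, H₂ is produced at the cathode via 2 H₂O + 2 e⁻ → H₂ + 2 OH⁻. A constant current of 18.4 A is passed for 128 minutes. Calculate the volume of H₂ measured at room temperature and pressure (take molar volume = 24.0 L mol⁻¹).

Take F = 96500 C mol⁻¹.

17.6 L

Q = I·t = 18.40 A × 7680.0 s = 141300 C.
n(e⁻) = Q/F = 141300 / 96500 = 1.464 mol.
2 electrons are transferred per H₂ molecule, so n(H₂) = 1.464 / 2 = 0.7322 mol.
V = n × V_m = 0.7322 × 24.0 = 17.6 L.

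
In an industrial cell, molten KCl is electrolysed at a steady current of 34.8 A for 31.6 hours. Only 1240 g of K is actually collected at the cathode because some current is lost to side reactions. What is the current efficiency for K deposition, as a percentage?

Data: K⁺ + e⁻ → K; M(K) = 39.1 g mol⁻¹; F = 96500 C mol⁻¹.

77.3 %

Q = I·t = 34.80 × 113760 = 3959000 C; n(e⁻) = 3959000/96500 = 41.02 mol.
Theoretical n(K) = n(e⁻)/1 = 41.02 mol, i.e. m_theo = 41.02 × 39.1 = 1604 g.
Efficiency = m_actual / m_theo = 1240 / 1604 = 77.3 %.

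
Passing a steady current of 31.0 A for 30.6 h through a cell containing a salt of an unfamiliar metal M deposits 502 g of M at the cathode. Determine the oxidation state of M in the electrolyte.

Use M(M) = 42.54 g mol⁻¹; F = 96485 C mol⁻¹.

+3

Q = I·t = 31.00 A × 110160 s = 3415000 C, so n(e⁻) = 3415000/96485 = 35.39 mol.
n(M) deposited = 502 / 42.54 = 11.80 mol.
Electrons per atom = n(e⁻)/n(M) = 35.39 / 11.80 = 3.00 ≈ 3, so the ion is M³⁺.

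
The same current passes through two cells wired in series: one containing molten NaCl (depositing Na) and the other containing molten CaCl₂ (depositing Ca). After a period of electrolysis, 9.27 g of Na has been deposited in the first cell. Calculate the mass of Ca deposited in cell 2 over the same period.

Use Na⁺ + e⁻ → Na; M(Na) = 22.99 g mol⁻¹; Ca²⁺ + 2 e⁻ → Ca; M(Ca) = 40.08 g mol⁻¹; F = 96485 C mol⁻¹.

n(Na) = 9.27 / 22.99 = 0.4032 mol.
Since Na⁺ + e⁻ → Na, n(e⁻) passed = 1 × 0.4032 = 0.4032 mol.
Cells in series carry the same charge, so the same 0.4032 mol of electrons passes through cell 2.
Ca²⁺ + 2 e⁻ → Ca, so n(Ca) = 0.4032 / 2 = 0.2016 mol.
m(Ca) = 0.2016 × 40.08 = 8.08 g.

8.08 g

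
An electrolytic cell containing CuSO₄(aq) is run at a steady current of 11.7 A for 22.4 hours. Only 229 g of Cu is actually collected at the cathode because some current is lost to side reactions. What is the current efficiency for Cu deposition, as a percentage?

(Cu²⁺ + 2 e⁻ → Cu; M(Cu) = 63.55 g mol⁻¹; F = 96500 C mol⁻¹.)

Q = I·t = 11.70 × 80640 = 943500 C; n(e⁻) = 943500/96500 = 9.777 mol.
Theoretical n(Cu) = n(e⁻)/2 = 4.889 mol, i.e. m_theo = 4.889 × 63.55 = 310.7 g.
Efficiency = m_actual / m_theo = 229 / 310.7 = 73.7 %.

73.7 %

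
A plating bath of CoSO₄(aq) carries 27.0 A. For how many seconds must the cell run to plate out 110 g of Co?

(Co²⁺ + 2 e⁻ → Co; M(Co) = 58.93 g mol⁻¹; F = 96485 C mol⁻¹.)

n(Co) = m/M = 110 / 58.93 = 1.867 mol.
Each Co atom requires 2 electrons, so n(e⁻) = 2 × 1.867 = 3.733 mol.
Q = n(e⁻)·F = 3.733 × 96485 = 360200 C.
t = Q/I = 360200 / 27.00 A = 13340 s.

13300 s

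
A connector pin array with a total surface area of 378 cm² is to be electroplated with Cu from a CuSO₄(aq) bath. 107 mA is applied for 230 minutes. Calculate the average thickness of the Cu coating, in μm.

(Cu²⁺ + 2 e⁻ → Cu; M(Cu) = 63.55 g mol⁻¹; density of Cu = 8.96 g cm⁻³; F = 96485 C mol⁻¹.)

Q = I·t = 0.1070 × 13800 = 1477 C; n(e⁻) = 0.01530 mol.
n(Cu) = n(e⁻)/2 = 0.007652 mol, so m = 0.007652 × 63.55 = 0.4863 g.
Volume = m/ρ = 0.4863 / 8.96 = 0.05427 cm³.
Thickness = V/A = 0.05427 / 378 = 1.44 × 10⁻⁴ cm = 1.44 μm.

1.44 μm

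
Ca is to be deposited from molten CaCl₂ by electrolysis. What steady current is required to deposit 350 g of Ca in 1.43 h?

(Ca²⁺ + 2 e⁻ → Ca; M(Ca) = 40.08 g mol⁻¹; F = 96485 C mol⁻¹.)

327 A

n(Ca) = 350 / 40.08 = 8.733 mol.
n(e⁻) = 2 × 8.733 = 17.47 mol.
Q = n(e⁻)·F = 17.47 × 96485 = 1685000 C.
I = Q/t = 1685000 / 5148.0 s = 327 A.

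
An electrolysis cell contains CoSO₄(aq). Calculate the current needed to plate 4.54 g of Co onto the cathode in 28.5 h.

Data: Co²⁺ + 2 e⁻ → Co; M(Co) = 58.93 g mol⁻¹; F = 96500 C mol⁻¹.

0.145 A

n(Co) = 4.54 / 58.93 = 0.07704 mol.
n(e⁻) = 2 × 0.07704 = 0.1541 mol.
Q = n(e⁻)·F = 0.1541 × 96500 = 14870 C.
I = Q/t = 14870 / 102600 s = 0.145 A.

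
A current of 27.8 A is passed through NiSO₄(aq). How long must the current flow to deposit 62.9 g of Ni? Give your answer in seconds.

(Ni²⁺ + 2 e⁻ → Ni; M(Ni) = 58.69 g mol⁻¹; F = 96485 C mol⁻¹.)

7440 s

n(Ni) = m/M = 62.9 / 58.69 = 1.072 mol.
Each Ni atom requires 2 electrons, so n(e⁻) = 2 × 1.072 = 2.143 mol.
Q = n(e⁻)·F = 2.143 × 96485 = 206800 C.
t = Q/I = 206800 / 27.80 A = 7439 s.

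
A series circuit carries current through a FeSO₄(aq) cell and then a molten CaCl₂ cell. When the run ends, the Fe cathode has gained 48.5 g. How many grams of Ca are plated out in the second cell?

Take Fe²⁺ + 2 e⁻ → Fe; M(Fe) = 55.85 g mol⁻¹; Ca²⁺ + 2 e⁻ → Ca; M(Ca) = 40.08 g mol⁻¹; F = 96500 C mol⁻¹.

34.8 g

n(Fe) = 48.5 / 55.85 = 0.8684 mol.
Since Fe²⁺ + 2 e⁻ → Fe, n(e⁻) passed = 2 × 0.8684 = 1.737 mol.
Cells in series carry the same charge, so the same 1.737 mol of electrons passes through cell 2.
Ca²⁺ + 2 e⁻ → Ca, so n(Ca) = 1.737 / 2 = 0.8684 mol.
m(Ca) = 0.8684 × 40.08 = 34.8 g.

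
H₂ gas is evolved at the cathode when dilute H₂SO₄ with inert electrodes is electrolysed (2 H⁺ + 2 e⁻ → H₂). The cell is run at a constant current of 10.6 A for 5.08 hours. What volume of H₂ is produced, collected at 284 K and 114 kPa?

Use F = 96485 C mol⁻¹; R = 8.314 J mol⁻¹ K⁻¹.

Q = I·t = 10.60 A × 18288 s = 193900 C.
n(e⁻) = Q/F = 193900 / 96485 = 2.009 mol.
2 electrons are transferred per H₂ molecule, so n(H₂) = 2.009 / 2 = 1.005 mol.
V = nRT/P = (1.005 × 8.314 × 284) / (114 × 10³ Pa) = 0.0208 m³ = 20.8 L.

20.8 L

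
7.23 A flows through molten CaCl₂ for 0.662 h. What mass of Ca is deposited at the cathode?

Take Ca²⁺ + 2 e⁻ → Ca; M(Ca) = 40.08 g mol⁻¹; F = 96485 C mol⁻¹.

Q = I·t = 7.230 A × 2383.2 s = 17230 C.
n(e⁻) = Q/F = 17230 / 96485 = 0.1786 mol.
Ca²⁺ + 2 e⁻ → Ca, so n(Ca) = n(e⁻)/2 = 0.08929 mol.
m = n·M = 0.08929 × 40.08 = 3.58 g.

3.58 g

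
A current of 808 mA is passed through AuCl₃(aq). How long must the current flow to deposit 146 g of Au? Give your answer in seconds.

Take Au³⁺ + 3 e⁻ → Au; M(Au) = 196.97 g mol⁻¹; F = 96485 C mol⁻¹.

2.66 × 10⁵ s

n(Au) = m/M = 146 / 196.97 = 0.7412 mol.
Each Au atom requires 3 electrons, so n(e⁻) = 3 × 0.7412 = 2.224 mol.
Q = n(e⁻)·F = 2.224 × 96485 = 214600 C.
t = Q/I = 214600 / 0.8080 A = 265500 s.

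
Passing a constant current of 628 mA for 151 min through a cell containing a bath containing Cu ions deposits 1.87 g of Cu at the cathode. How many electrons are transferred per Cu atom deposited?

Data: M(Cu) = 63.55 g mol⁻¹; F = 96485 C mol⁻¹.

2

Q = I·t = 0.6280 A × 9060.0 s = 5690 C, so n(e⁻) = 5690/96485 = 0.05897 mol.
n(Cu) deposited = 1.87 / 63.55 = 0.02943 mol.
Electrons per atom = n(e⁻)/n(Cu) = 0.05897 / 0.02943 = 2.00 ≈ 2, so the ion is Cu²⁺.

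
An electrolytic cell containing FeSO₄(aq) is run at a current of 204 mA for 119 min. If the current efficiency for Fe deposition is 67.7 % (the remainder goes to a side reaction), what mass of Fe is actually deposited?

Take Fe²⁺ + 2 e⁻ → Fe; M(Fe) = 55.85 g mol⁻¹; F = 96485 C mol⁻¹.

Q = I·t = 0.2040 × 7140.0 = 1457 C.
n(e⁻) = 1457/96485 = 0.01510 mol; theoretically n(Fe) = 0.01510/2 = 0.007548 mol, m_theo = 0.4216 g.
At 67.7 % efficiency, m_actual = 0.677 × 0.4216 = 0.285 g.

0.285 g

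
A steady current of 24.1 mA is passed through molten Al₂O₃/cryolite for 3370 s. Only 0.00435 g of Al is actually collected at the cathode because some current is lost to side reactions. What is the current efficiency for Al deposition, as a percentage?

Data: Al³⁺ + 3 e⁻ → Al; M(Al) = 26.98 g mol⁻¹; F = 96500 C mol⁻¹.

57.5 %

Q = I·t = 0.02410 × 3370.0 = 81.22 C; n(e⁻) = 81.22/96500 = 0.0008416 mol.
Theoretical n(Al) = n(e⁻)/3 = 0.0002805 mol, i.e. m_theo = 0.0002805 × 26.98 = 0.007569 g.
Efficiency = m_actual / m_theo = 0.00435 / 0.007569 = 57.5 %.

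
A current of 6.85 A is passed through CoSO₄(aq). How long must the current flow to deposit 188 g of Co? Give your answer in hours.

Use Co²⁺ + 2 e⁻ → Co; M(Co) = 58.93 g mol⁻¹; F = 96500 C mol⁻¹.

n(Co) = m/M = 188 / 58.93 = 3.190 mol.
Each Co atom requires 2 electrons, so n(e⁻) = 2 × 3.190 = 6.380 mol.
Q = n(e⁻)·F = 6.380 × 96500 = 615700 C.
t = Q/I = 615700 / 6.850 A = 89890 s = 25.0 h.

25.0 h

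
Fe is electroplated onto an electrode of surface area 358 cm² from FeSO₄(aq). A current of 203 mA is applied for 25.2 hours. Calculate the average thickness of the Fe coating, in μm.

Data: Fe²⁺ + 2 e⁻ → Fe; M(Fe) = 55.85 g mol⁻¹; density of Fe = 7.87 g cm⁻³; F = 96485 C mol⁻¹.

18.9 μm

Q = I·t = 0.2030 × 90720 = 18420 C; n(e⁻) = 0.1909 mol.
n(Fe) = n(e⁻)/2 = 0.09544 mol, so m = 0.09544 × 55.85 = 5.330 g.
Volume = m/ρ = 5.330 / 7.87 = 0.6773 cm³.
Thickness = V/A = 0.6773 / 358 = 0.00189 cm = 18.9 μm.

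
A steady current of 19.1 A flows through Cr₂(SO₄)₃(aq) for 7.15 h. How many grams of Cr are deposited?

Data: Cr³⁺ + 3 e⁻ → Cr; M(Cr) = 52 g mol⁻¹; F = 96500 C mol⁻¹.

88.3 g

Q = I·t = 19.10 A × 25740 s = 491600 C.
n(e⁻) = Q/F = 491600 / 96500 = 5.095 mol.
Cr³⁺ + 3 e⁻ → Cr, so n(Cr) = n(e⁻)/3 = 1.698 mol.
m = n·M = 1.698 × 52 = 88.3 g.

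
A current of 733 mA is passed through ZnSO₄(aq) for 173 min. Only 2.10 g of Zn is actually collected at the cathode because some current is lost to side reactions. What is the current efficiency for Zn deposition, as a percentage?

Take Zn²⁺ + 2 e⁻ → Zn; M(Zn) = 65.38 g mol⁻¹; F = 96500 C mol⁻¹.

81.5 %

Q = I·t = 0.7330 × 10380 = 7609 C; n(e⁻) = 7609/96500 = 0.07884 mol.
Theoretical n(Zn) = n(e⁻)/2 = 0.03942 mol, i.e. m_theo = 0.03942 × 65.38 = 2.577 g.
Efficiency = m_actual / m_theo = 2.10 / 2.577 = 81.5 %.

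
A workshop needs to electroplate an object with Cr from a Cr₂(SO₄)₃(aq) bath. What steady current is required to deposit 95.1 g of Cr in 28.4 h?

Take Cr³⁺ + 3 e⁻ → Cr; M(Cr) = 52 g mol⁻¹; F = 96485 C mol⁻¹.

n(Cr) = 95.1 / 52 = 1.829 mol.
n(e⁻) = 3 × 1.829 = 5.487 mol.
Q = n(e⁻)·F = 5.487 × 96485 = 529400 C.
I = Q/t = 529400 / 102240 s = 5.18 A.

5.18 A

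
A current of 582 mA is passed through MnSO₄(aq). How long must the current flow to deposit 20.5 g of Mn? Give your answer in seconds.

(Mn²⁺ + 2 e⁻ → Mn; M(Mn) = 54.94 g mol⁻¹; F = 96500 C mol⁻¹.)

1.24 × 10⁵ s

n(Mn) = m/M = 20.5 / 54.94 = 0.3731 mol.
Each Mn atom requires 2 electrons, so n(e⁻) = 2 × 0.3731 = 0.7463 mol.
Q = n(e⁻)·F = 0.7463 × 96500 = 72010 C.
t = Q/I = 72010 / 0.5820 A = 123700 s.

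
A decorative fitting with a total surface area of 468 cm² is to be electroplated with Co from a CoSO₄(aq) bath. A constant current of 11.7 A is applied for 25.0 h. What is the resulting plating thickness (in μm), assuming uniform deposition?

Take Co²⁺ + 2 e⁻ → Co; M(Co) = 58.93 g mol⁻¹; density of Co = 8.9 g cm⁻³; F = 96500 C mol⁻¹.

772 μm

Q = I·t = 11.70 × 90000 = 1053000 C; n(e⁻) = 10.91 mol.
n(Co) = n(e⁻)/2 = 5.456 mol, so m = 5.456 × 58.93 = 321.5 g.
Volume = m/ρ = 321.5 / 8.9 = 36.13 cm³.
Thickness = V/A = 36.13 / 468 = 0.0772 cm = 772 μm.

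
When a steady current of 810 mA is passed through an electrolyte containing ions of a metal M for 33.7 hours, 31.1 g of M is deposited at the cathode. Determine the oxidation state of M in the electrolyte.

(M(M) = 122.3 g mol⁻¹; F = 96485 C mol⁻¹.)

Q = I·t = 0.8100 A × 121320 s = 98270 C, so n(e⁻) = 98270/96485 = 1.018 mol.
n(M) deposited = 31.1 / 122.3 = 0.2543 mol.
Electrons per atom = n(e⁻)/n(M) = 1.018 / 0.2543 = 4.01 ≈ 4, so the ion is M⁴⁺.

+4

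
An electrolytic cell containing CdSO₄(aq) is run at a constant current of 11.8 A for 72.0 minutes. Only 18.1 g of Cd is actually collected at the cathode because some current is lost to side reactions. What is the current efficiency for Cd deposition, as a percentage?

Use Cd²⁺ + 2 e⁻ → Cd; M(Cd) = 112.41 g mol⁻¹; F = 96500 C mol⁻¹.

Q = I·t = 11.80 × 4320.0 = 50980 C; n(e⁻) = 50980/96500 = 0.5282 mol.
Theoretical n(Cd) = n(e⁻)/2 = 0.2641 mol, i.e. m_theo = 0.2641 × 112.41 = 29.69 g.
Efficiency = m_actual / m_theo = 18.1 / 29.69 = 61.0 %.

61.0 %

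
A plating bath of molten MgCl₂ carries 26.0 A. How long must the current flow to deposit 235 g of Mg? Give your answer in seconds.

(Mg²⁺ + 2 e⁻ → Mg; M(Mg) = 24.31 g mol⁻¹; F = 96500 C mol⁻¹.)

71800 s

n(Mg) = m/M = 235 / 24.31 = 9.667 mol.
Each Mg atom requires 2 electrons, so n(e⁻) = 2 × 9.667 = 19.33 mol.
Q = n(e⁻)·F = 19.33 × 96500 = 1866000 C.
t = Q/I = 1866000 / 26.00 A = 71760 s.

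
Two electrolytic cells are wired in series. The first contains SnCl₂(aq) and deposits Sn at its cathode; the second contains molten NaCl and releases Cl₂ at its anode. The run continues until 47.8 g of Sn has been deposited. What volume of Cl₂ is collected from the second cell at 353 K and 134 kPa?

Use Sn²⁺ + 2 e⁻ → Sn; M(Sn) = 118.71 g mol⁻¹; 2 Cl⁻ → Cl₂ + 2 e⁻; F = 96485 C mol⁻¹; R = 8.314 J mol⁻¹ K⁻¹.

n(Sn) = 47.8 / 118.71 = 0.4027 mol, so n(e⁻) = 2 × 0.4027 = 0.8053 mol.
The cells are in series, so the same 0.8053 mol of electrons passes through the second cell.
2 Cl⁻ → Cl₂ + 2 e⁻ — 2 mol e⁻ per mol Cl₂, so n(Cl₂) = 0.8053/2 = 0.4027 mol.
V = nRT/P = (0.4027 × 8.314 × 353) / (134 × 10³) = 0.00882 m³ = 8.82 L.

8.82 L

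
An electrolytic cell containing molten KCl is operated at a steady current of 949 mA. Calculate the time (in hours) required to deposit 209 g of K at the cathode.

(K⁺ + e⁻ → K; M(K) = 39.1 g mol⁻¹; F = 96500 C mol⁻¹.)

151 h

n(K) = m/M = 209 / 39.1 = 5.345 mol.
Each K atom requires 1 electron, so n(e⁻) = 1 × 5.345 = 5.345 mol.
Q = n(e⁻)·F = 5.345 × 96500 = 515800 C.
t = Q/I = 515800 / 0.9490 A = 543500 s = 151 h.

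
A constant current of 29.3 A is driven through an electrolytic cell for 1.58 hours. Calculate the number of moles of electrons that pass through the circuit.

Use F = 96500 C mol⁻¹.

1.73 mol

Q = I·t = 29.30 A × 5688.0 s = 166700 C.
n(e⁻) = Q/F = 166700 / 96500 = 1.73 mol.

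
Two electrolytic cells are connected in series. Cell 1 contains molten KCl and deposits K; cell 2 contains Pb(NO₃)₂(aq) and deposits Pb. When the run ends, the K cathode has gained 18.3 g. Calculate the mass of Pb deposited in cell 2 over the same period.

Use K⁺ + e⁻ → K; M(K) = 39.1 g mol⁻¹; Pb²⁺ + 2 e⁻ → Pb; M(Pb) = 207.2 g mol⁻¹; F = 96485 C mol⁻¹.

n(K) = 18.3 / 39.1 = 0.4680 mol.
Since K⁺ + e⁻ → K, n(e⁻) passed = 1 × 0.4680 = 0.4680 mol.
Cells in series carry the same charge, so the same 0.4680 mol of electrons passes through cell 2.
Pb²⁺ + 2 e⁻ → Pb, so n(Pb) = 0.4680 / 2 = 0.2340 mol.
m(Pb) = 0.2340 × 207.2 = 48.5 g.

48.5 g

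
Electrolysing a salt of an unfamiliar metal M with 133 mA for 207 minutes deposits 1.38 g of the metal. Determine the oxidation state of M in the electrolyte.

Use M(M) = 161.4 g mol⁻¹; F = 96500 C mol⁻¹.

+2

Q = I·t = 0.1330 A × 12420 s = 1652 C, so n(e⁻) = 1652/96500 = 0.01712 mol.
n(M) deposited = 1.38 / 161.4 = 0.008550 mol.
Electrons per atom = n(e⁻)/n(M) = 0.01712 / 0.008550 = 2.00 ≈ 2, so the ion is M²⁺.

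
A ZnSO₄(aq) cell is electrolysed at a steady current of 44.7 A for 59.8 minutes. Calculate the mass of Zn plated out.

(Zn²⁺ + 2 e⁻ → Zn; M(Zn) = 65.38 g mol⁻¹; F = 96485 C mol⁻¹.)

54.3 g

Q = I·t = 44.70 A × 3588.0 s = 160400 C.
n(e⁻) = Q/F = 160400 / 96485 = 1.662 mol.
Zn²⁺ + 2 e⁻ → Zn, so n(Zn) = n(e⁻)/2 = 0.8311 mol.
m = n·M = 0.8311 × 65.38 = 54.3 g.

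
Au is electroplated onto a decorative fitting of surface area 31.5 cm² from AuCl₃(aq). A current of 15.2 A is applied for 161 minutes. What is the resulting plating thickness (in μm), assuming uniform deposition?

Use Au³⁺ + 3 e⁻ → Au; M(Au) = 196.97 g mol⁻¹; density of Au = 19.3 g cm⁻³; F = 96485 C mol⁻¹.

Q = I·t = 15.20 × 9660.0 = 146800 C; n(e⁻) = 1.522 mol.
n(Au) = n(e⁻)/3 = 0.5073 mol, so m = 0.5073 × 196.97 = 99.92 g.
Volume = m/ρ = 99.92 / 19.3 = 5.177 cm³.
Thickness = V/A = 5.177 / 31.5 = 0.164 cm = 1640 μm.

1640 μm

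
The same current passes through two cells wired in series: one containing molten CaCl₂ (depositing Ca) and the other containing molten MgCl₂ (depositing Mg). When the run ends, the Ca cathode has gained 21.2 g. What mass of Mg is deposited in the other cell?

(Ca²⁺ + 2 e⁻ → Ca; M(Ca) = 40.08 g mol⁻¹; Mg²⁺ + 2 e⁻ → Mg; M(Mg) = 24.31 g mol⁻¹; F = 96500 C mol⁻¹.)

12.9 g

n(Ca) = 21.2 / 40.08 = 0.5289 mol.
Since Ca²⁺ + 2 e⁻ → Ca, n(e⁻) passed = 2 × 0.5289 = 1.058 mol.
Cells in series carry the same charge, so the same 1.058 mol of electrons passes through cell 2.
Mg²⁺ + 2 e⁻ → Mg, so n(Mg) = 1.058 / 2 = 0.5289 mol.
m(Mg) = 0.5289 × 24.31 = 12.9 g.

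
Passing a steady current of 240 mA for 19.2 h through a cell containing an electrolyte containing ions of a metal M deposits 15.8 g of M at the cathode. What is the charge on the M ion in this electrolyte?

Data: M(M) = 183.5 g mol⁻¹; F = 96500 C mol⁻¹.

+2

Q = I·t = 0.2400 A × 69120 s = 16590 C, so n(e⁻) = 16590/96500 = 0.1719 mol.
n(M) deposited = 15.8 / 183.5 = 0.08610 mol.
Electrons per atom = n(e⁻)/n(M) = 0.1719 / 0.08610 = 2.00 ≈ 2, so the ion is M²⁺.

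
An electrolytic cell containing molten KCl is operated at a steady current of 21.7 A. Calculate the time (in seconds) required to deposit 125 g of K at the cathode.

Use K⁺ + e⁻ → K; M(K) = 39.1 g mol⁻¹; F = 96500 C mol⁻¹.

14200 s

n(K) = m/M = 125 / 39.1 = 3.197 mol.
Each K atom requires 1 electron, so n(e⁻) = 1 × 3.197 = 3.197 mol.
Q = n(e⁻)·F = 3.197 × 96500 = 308500 C.
t = Q/I = 308500 / 21.70 A = 14220 s.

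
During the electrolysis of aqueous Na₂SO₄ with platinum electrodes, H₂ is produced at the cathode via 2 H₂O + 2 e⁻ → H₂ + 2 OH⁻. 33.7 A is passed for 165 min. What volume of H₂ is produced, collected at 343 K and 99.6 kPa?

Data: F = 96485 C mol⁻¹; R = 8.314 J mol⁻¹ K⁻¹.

49.5 L

Q = I·t = 33.70 A × 9900.0 s = 333600 C.
n(e⁻) = Q/F = 333600 / 96485 = 3.458 mol.
2 electrons are transferred per H₂ molecule, so n(H₂) = 3.458 / 2 = 1.729 mol.
V = nRT/P = (1.729 × 8.314 × 343) / (99.6 × 10³ Pa) = 0.0495 m³ = 49.5 L.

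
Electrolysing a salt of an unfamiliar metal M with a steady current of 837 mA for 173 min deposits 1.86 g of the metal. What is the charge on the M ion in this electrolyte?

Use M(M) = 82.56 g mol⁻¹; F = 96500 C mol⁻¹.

Q = I·t = 0.8370 A × 10380 s = 8688 C, so n(e⁻) = 8688/96500 = 0.09003 mol.
n(M) deposited = 1.86 / 82.56 = 0.02253 mol.
Electrons per atom = n(e⁻)/n(M) = 0.09003 / 0.02253 = 4.00 ≈ 4, so the ion is M⁴⁺.

+4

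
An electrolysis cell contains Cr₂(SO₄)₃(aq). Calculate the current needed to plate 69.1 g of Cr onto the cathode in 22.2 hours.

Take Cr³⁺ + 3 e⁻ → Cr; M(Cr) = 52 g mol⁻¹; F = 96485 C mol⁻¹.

4.81 A

n(Cr) = 69.1 / 52 = 1.329 mol.
n(e⁻) = 3 × 1.329 = 3.987 mol.
Q = n(e⁻)·F = 3.987 × 96485 = 384600 C.
I = Q/t = 384600 / 79920 s = 4.81 A.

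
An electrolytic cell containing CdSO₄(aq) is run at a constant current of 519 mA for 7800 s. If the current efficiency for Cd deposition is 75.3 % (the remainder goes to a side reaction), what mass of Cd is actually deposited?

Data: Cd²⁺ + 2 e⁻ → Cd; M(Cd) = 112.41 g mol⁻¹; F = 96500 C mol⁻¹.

1.78 g

Q = I·t = 0.5190 × 7800.0 = 4048 C.
n(e⁻) = 4048/96500 = 0.04195 mol; theoretically n(Cd) = 0.04195/2 = 0.02098 mol, m_theo = 2.358 g.
At 75.3 % efficiency, m_actual = 0.753 × 2.358 = 1.78 g.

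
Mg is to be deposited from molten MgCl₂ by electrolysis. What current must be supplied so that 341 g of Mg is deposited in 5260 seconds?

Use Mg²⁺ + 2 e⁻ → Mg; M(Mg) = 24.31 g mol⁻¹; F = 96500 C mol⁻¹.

n(Mg) = 341 / 24.31 = 14.03 mol.
n(e⁻) = 2 × 14.03 = 28.05 mol.
Q = n(e⁻)·F = 28.05 × 96500 = 2707000 C.
I = Q/t = 2707000 / 5260.0 s = 515 A.

515 A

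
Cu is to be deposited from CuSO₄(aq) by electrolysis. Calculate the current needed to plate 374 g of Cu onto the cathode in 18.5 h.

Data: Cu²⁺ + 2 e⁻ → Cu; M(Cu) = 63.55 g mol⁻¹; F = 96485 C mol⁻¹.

n(Cu) = 374 / 63.55 = 5.885 mol.
n(e⁻) = 2 × 5.885 = 11.77 mol.
Q = n(e⁻)·F = 11.77 × 96485 = 1136000 C.
I = Q/t = 1136000 / 66600 s = 17.1 A.

17.1 A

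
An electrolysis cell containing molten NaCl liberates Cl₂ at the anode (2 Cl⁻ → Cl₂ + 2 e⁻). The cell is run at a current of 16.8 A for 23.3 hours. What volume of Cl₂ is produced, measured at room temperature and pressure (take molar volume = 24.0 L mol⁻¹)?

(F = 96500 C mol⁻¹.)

175 L

Q = I·t = 16.80 A × 83880 s = 1409000 C.
n(e⁻) = Q/F = 1409000 / 96500 = 14.60 mol.
2 electrons are transferred per Cl₂ molecule, so n(Cl₂) = 14.60 / 2 = 7.301 mol.
V = n × V_m = 7.301 × 24.0 = 175 L.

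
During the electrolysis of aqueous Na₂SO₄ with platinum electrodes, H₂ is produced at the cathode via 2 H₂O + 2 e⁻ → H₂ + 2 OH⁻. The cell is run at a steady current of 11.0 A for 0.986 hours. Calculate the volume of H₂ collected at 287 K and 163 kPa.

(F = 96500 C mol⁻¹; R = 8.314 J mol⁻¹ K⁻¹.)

2.96 L

Q = I·t = 11.00 A × 3549.6 s = 39050 C.
n(e⁻) = Q/F = 39050 / 96500 = 0.4046 mol.
2 electrons are transferred per H₂ molecule, so n(H₂) = 0.4046 / 2 = 0.2023 mol.
V = nRT/P = (0.2023 × 8.314 × 287) / (163 × 10³ Pa) = 0.00296 m³ = 2.96 L.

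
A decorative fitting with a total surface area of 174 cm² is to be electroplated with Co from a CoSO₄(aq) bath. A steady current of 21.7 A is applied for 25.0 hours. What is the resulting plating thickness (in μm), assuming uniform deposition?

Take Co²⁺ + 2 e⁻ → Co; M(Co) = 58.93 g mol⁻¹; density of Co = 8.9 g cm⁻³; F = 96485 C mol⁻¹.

3850 μm

Q = I·t = 21.70 × 90000 = 1953000 C; n(e⁻) = 20.24 mol.
n(Co) = n(e⁻)/2 = 10.12 mol, so m = 10.12 × 58.93 = 596.4 g.
Volume = m/ρ = 596.4 / 8.9 = 67.01 cm³.
Thickness = V/A = 67.01 / 174 = 0.385 cm = 3850 μm.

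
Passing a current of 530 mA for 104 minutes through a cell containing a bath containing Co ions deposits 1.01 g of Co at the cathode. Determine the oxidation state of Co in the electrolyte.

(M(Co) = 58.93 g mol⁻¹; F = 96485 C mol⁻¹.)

Q = I·t = 0.5300 A × 6240.0 s = 3307 C, so n(e⁻) = 3307/96485 = 0.03428 mol.
n(Co) deposited = 1.01 / 58.93 = 0.01714 mol.
Electrons per atom = n(e⁻)/n(Co) = 0.03428 / 0.01714 = 2.00 ≈ 2, so the ion is Co²⁺.

+2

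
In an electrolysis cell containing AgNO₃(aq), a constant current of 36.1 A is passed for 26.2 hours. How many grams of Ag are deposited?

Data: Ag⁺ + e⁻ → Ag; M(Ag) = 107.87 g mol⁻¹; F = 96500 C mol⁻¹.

Q = I·t = 36.10 A × 94320 s = 3405000 C.
n(e⁻) = Q/F = 3405000 / 96500 = 35.28 mol.
Ag⁺ + e⁻ → Ag, so n(Ag) = n(e⁻)/1 = 35.28 mol.
m = n·M = 35.28 × 107.87 = 3810 g.

3810 g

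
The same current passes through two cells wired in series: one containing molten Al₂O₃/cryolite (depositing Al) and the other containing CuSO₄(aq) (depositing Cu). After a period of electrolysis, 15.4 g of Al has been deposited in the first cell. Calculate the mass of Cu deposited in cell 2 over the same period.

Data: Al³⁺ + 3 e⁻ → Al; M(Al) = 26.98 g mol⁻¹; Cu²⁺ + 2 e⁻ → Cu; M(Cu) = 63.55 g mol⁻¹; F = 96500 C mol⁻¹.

54.4 g

n(Al) = 15.4 / 26.98 = 0.5708 mol.
Since Al³⁺ + 3 e⁻ → Al, n(e⁻) passed = 3 × 0.5708 = 1.712 mol.
Cells in series carry the same charge, so the same 1.712 mol of electrons passes through cell 2.
Cu²⁺ + 2 e⁻ → Cu, so n(Cu) = 1.712 / 2 = 0.8562 mol.
m(Cu) = 0.8562 × 63.55 = 54.4 g.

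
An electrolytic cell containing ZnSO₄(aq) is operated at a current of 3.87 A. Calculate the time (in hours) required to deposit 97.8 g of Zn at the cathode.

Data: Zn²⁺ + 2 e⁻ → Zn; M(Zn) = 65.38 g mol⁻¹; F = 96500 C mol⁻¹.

n(Zn) = m/M = 97.8 / 65.38 = 1.496 mol.
Each Zn atom requires 2 electrons, so n(e⁻) = 2 × 1.496 = 2.992 mol.
Q = n(e⁻)·F = 2.992 × 96500 = 288700 C.
t = Q/I = 288700 / 3.870 A = 74600 s = 20.7 h.

20.7 h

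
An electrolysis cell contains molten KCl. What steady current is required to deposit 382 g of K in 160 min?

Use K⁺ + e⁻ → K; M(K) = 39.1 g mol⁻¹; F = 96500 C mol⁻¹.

n(K) = 382 / 39.1 = 9.770 mol.
n(e⁻) = 1 × 9.770 = 9.770 mol.
Q = n(e⁻)·F = 9.770 × 96500 = 942800 C.
I = Q/t = 942800 / 9600.0 s = 98.2 A.

98.2 A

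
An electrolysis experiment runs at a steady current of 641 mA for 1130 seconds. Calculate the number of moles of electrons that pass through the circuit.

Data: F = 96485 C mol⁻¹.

0.00751 mol

Q = I·t = 0.6410 A × 1130.0 s = 724.3 C.
n(e⁻) = Q/F = 724.3 / 96485 = 0.00751 mol.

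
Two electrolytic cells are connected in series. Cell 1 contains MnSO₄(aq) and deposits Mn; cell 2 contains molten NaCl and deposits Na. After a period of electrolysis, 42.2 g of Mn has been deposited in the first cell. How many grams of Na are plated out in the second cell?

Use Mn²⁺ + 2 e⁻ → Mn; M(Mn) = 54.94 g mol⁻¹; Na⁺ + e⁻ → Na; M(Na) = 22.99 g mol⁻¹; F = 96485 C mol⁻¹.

35.3 g

n(Mn) = 42.2 / 54.94 = 0.7681 mol.
Since Mn²⁺ + 2 e⁻ → Mn, n(e⁻) passed = 2 × 0.7681 = 1.536 mol.
Cells in series carry the same charge, so the same 1.536 mol of electrons passes through cell 2.
Na⁺ + e⁻ → Na, so n(Na) = 1.536 / 1 = 1.536 mol.
m(Na) = 1.536 × 22.99 = 35.3 g.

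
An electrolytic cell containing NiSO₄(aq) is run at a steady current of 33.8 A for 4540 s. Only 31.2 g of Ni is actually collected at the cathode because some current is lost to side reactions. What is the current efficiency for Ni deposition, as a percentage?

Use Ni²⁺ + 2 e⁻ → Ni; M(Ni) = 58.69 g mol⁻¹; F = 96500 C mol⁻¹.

66.9 %

Q = I·t = 33.80 × 4540.0 = 153500 C; n(e⁻) = 153500/96500 = 1.590 mol.
Theoretical n(Ni) = n(e⁻)/2 = 0.7951 mol, i.e. m_theo = 0.7951 × 58.69 = 46.66 g.
Efficiency = m_actual / m_theo = 31.2 / 46.66 = 66.9 %.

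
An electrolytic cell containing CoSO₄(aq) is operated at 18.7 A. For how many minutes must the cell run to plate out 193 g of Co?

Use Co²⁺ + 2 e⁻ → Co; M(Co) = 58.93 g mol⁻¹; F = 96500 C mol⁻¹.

563 min

n(Co) = m/M = 193 / 58.93 = 3.275 mol.
Each Co atom requires 2 electrons, so n(e⁻) = 2 × 3.275 = 6.550 mol.
Q = n(e⁻)·F = 6.550 × 96500 = 632100 C.
t = Q/I = 632100 / 18.70 A = 33800 s = 563 min.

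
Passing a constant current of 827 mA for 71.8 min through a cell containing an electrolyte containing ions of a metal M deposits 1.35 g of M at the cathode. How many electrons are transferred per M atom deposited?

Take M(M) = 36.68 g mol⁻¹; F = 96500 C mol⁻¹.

1

Q = I·t = 0.8270 A × 4308.0 s = 3563 C, so n(e⁻) = 3563/96500 = 0.03692 mol.
n(M) deposited = 1.35 / 36.68 = 0.03680 mol.
Electrons per atom = n(e⁻)/n(M) = 0.03692 / 0.03680 = 1.00 ≈ 1, so the ion is M⁺.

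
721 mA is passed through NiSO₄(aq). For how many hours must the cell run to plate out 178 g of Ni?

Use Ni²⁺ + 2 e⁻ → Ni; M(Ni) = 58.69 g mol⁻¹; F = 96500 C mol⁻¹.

n(Ni) = m/M = 178 / 58.69 = 3.033 mol.
Each Ni atom requires 2 electrons, so n(e⁻) = 2 × 3.033 = 6.066 mol.
Q = n(e⁻)·F = 6.066 × 96500 = 585300 C.
t = Q/I = 585300 / 0.7210 A = 811900 s = 226 h.

226 h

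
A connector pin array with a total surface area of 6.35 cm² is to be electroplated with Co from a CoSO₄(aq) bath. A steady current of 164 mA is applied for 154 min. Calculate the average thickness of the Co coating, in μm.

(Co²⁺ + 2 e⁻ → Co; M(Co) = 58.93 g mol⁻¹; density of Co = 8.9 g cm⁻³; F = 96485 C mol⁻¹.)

Q = I·t = 0.1640 × 9240.0 = 1515 C; n(e⁻) = 0.01571 mol.
n(Co) = n(e⁻)/2 = 0.007853 mol, so m = 0.007853 × 58.93 = 0.4628 g.
Volume = m/ρ = 0.4628 / 8.9 = 0.05200 cm³.
Thickness = V/A = 0.05200 / 6.35 = 0.00819 cm = 81.9 μm.

81.9 μm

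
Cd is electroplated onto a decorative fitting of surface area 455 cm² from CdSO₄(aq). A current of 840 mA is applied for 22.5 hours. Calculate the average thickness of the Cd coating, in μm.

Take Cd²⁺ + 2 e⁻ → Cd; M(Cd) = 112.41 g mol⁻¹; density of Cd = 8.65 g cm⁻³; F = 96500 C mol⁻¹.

Q = I·t = 0.8400 × 81000 = 68040 C; n(e⁻) = 0.7051 mol.
n(Cd) = n(e⁻)/2 = 0.3525 mol, so m = 0.3525 × 112.41 = 39.63 g.
Volume = m/ρ = 39.63 / 8.65 = 4.581 cm³.
Thickness = V/A = 4.581 / 455 = 0.0101 cm = 101 μm.

101 μm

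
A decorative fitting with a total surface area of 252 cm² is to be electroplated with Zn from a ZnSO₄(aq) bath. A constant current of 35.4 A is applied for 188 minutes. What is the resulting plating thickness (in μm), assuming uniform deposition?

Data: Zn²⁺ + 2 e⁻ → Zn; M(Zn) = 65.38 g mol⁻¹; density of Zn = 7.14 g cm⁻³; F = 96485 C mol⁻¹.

752 μm

Q = I·t = 35.40 × 11280 = 399300 C; n(e⁻) = 4.139 mol.
n(Zn) = n(e⁻)/2 = 2.069 mol, so m = 2.069 × 65.38 = 135.3 g.
Volume = m/ρ = 135.3 / 7.14 = 18.95 cm³.
Thickness = V/A = 18.95 / 252 = 0.0752 cm = 752 μm.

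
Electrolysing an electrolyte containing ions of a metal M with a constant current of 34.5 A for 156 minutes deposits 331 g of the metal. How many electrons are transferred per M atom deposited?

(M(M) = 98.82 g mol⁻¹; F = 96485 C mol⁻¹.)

1

Q = I·t = 34.50 A × 9360.0 s = 322900 C, so n(e⁻) = 322900/96485 = 3.347 mol.
n(M) deposited = 331 / 98.82 = 3.350 mol.
Electrons per atom = n(e⁻)/n(M) = 3.347 / 3.350 = 0.999 ≈ 1, so the ion is M⁺.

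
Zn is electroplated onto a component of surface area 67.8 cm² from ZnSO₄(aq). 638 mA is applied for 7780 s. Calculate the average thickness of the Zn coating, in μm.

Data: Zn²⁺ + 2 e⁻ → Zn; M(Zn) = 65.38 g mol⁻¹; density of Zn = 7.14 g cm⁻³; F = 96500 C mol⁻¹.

Q = I·t = 0.6380 × 7780.0 = 4964 C; n(e⁻) = 0.05144 mol.
n(Zn) = n(e⁻)/2 = 0.02572 mol, so m = 0.02572 × 65.38 = 1.681 g.
Volume = m/ρ = 1.681 / 7.14 = 0.2355 cm³.
Thickness = V/A = 0.2355 / 67.8 = 0.00347 cm = 34.7 μm.

34.7 μm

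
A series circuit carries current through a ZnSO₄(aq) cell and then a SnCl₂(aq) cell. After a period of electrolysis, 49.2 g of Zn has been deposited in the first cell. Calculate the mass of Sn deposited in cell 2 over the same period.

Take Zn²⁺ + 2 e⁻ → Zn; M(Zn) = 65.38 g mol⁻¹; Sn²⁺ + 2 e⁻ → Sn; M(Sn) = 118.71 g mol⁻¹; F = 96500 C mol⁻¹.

n(Zn) = 49.2 / 65.38 = 0.7525 mol.
Since Zn²⁺ + 2 e⁻ → Zn, n(e⁻) passed = 2 × 0.7525 = 1.505 mol.
Cells in series carry the same charge, so the same 1.505 mol of electrons passes through cell 2.
Sn²⁺ + 2 e⁻ → Sn, so n(Sn) = 1.505 / 2 = 0.7525 mol.
m(Sn) = 0.7525 × 118.71 = 89.3 g.

89.3 g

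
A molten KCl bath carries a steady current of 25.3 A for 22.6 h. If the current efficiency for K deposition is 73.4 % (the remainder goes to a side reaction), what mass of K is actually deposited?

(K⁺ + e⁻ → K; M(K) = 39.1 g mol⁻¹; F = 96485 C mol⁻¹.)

Q = I·t = 25.30 × 81360 = 2058000 C.
n(e⁻) = 2058000/96485 = 21.33 mol; theoretically n(K) = 21.33/1 = 21.33 mol, m_theo = 834.2 g.
At 73.4 % efficiency, m_actual = 0.734 × 834.2 = 612 g.

612 g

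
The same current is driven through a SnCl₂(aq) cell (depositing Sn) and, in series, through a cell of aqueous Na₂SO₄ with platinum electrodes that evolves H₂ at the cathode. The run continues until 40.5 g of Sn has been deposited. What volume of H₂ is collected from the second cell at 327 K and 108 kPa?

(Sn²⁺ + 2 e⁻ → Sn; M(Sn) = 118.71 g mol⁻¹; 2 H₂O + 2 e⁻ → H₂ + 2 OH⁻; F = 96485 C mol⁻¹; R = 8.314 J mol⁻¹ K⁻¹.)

n(Sn) = 40.5 / 118.71 = 0.3412 mol, so n(e⁻) = 2 × 0.3412 = 0.6823 mol.
The cells are in series, so the same 0.6823 mol of electrons passes through the second cell.
2 H₂O + 2 e⁻ → H₂ + 2 OH⁻ — 2 mol e⁻ per mol H₂, so n(H₂) = 0.6823/2 = 0.3412 mol.
V = nRT/P = (0.3412 × 8.314 × 327) / (108 × 10³) = 0.00859 m³ = 8.59 L.

8.59 L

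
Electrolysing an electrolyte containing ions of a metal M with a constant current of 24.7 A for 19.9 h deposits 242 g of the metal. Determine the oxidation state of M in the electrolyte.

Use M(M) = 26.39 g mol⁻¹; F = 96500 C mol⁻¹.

Q = I·t = 24.70 A × 71640 s = 1770000 C, so n(e⁻) = 1770000/96500 = 18.34 mol.
n(M) deposited = 242 / 26.39 = 9.170 mol.
Electrons per atom = n(e⁻)/n(M) = 18.34 / 9.170 = 2.00 ≈ 2, so the ion is M²⁺.

+2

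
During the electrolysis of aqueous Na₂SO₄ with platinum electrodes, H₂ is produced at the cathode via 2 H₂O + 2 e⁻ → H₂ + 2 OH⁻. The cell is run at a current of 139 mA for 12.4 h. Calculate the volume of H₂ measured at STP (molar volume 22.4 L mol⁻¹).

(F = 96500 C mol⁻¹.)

Q = I·t = 0.1390 A × 44640 s = 6205 C.
n(e⁻) = Q/F = 6205 / 96500 = 0.06430 mol.
2 electrons are transferred per H₂ molecule, so n(H₂) = 0.06430 / 2 = 0.03215 mol.
V = n × V_m = 0.03215 × 22.4 = 0.720 L.

0.720 L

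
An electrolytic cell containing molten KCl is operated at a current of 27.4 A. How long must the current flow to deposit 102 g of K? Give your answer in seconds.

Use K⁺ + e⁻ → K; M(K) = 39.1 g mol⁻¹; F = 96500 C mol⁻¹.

9190 s

n(K) = m/M = 102 / 39.1 = 2.609 mol.
Each K atom requires 1 electron, so n(e⁻) = 1 × 2.609 = 2.609 mol.
Q = n(e⁻)·F = 2.609 × 96500 = 251700 C.
t = Q/I = 251700 / 27.40 A = 9188 s.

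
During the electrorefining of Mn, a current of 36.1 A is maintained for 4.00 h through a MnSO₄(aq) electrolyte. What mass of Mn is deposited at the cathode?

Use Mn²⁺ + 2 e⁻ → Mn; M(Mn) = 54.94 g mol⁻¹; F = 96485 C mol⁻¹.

148 g

Q = I·t = 36.10 A × 14400 s = 519800 C.
n(e⁻) = Q/F = 519800 / 96485 = 5.388 mol.
Mn²⁺ + 2 e⁻ → Mn, so n(Mn) = n(e⁻)/2 = 2.694 mol.
m = n·M = 2.694 × 54.94 = 148 g.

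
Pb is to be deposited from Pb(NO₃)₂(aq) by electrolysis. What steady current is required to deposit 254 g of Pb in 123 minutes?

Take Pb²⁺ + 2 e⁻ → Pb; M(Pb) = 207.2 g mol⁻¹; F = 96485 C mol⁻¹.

n(Pb) = 254 / 207.2 = 1.226 mol.
n(e⁻) = 2 × 1.226 = 2.452 mol.
Q = n(e⁻)·F = 2.452 × 96485 = 236600 C.
I = Q/t = 236600 / 7380.0 s = 32.1 A.

32.1 A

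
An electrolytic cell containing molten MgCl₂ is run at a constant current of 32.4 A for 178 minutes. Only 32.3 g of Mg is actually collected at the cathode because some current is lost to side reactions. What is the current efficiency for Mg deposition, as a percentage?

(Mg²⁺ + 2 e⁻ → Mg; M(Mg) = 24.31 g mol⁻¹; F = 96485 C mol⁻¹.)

Q = I·t = 32.40 × 10680 = 346000 C; n(e⁻) = 346000/96485 = 3.586 mol.
Theoretical n(Mg) = n(e⁻)/2 = 1.793 mol, i.e. m_theo = 1.793 × 24.31 = 43.59 g.
Efficiency = m_actual / m_theo = 32.3 / 43.59 = 74.1 %.

74.1 %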